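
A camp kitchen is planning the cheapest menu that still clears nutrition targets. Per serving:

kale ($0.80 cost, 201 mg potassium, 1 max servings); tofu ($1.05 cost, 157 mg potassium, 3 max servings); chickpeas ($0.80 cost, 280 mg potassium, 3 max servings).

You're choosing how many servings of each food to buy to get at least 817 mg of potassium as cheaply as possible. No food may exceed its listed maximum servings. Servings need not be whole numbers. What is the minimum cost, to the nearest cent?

Cost per mg of potassium: chickpeas $0.0029, kale $0.0040, tofu $0.0067.
Take 2.918 servings of chickpeas: +817.0 mg potassium for $2.33 (total $2.33, still need 0.0 mg).
Greedy by cheapest-per-mg is optimal for a single linear constraint, so the minimum cost is $2.33.

$2.33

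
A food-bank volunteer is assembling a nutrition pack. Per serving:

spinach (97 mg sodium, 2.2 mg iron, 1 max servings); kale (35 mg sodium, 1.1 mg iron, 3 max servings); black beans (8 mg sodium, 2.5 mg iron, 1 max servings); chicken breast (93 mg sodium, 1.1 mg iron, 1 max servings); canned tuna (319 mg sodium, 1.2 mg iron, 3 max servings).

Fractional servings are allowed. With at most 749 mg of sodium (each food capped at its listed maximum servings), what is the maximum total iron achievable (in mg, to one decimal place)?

10.8 mg

Iron per mg sodium: black beans 0.3125, kale 0.03143, spinach 0.02268, chicken breast 0.01183, canned tuna 0.003762.
Take 1 serving of black beans: uses 8 mg sodium, +2.5 mg iron (running total 2.5 mg).
Take 3 servings of kale: uses 105 mg sodium, +3.3 mg iron (running total 5.8 mg).
Take 1 serving of spinach: uses 97 mg sodium, +2.2 mg iron (running total 8.0 mg).
Take 1 serving of chicken breast: uses 93 mg sodium, +1.1 mg iron (running total 9.1 mg).
Take 1.398 servings of canned tuna: uses 446 mg sodium, +1.7 mg iron (running total 10.8 mg).
Greedy by best ratio exhausts the sodium allowance optimally: 10.8 mg.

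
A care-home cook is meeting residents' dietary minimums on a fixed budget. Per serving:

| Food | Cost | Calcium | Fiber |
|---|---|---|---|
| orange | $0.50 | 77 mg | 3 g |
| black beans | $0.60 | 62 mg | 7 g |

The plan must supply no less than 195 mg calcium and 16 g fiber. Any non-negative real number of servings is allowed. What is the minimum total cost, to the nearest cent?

Compare the cost at each extreme point of the feasible region.
orange only: max(195/77, 16/3) = 5.333 servings → $2.67.
black beans only: max(195/62, 16/7) = 3.145 servings → $1.89.
orange + black beans with both tight: 1.057 servings and 1.833 servings → $1.63.
The minimum over all feasible corners is $1.63.

$1.63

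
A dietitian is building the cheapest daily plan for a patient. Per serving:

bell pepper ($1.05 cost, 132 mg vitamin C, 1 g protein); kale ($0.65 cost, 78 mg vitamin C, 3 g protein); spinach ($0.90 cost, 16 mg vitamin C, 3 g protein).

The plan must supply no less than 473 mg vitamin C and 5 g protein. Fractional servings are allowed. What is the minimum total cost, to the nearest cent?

$3.78

With two linear requirements the optimum uses one or two foods; enumerate the corners.
bell pepper only: max(473/132, 5/1) = 5 servings → $5.25.
kale only: max(473/78, 5/3) = 6.064 servings → $3.94.
spinach only: max(473/16, 5/3) = 29.56 servings → $26.61.
bell pepper + kale with both tight: 3.236 servings and 0.5881 servings → $3.78.
bell pepper + spinach with both tight: 3.524 servings and 0.4921 servings → $4.14.
kale + spinach with both targets exact would need a negative amount; discard.
Cheapest feasible corner: $3.78.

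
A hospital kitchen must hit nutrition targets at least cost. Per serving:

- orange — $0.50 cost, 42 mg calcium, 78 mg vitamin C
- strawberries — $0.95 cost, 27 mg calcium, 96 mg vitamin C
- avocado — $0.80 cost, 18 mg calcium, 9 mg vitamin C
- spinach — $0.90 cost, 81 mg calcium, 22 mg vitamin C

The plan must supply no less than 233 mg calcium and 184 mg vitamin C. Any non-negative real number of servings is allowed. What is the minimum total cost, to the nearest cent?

$2.65

orange only: max(233/42, 184/78) = 5.548 servings → $2.77.
strawberries only: max(233/27, 184/96) = 8.63 servings → $8.20.
avocado only: max(233/18, 184/9) = 20.44 servings → $16.36.
spinach only: max(233/81, 184/22) = 8.364 servings → $7.53.
orange + strawberries: intersection lies outside the first quadrant.
orange + avocado with both tight: 1.184 servings and 10.18 servings → $8.74.
orange + spinach with both tight: 1.813 servings and 1.937 servings → $2.65.
strawberries + avocado with both tight: 0.8182 servings and 11.72 servings → $10.15.
strawberries + spinach with both tight: 1.361 servings and 2.423 servings → $3.47.
avocado + spinach: intersection lies outside the first quadrant.
Cheapest feasible corner: $2.65.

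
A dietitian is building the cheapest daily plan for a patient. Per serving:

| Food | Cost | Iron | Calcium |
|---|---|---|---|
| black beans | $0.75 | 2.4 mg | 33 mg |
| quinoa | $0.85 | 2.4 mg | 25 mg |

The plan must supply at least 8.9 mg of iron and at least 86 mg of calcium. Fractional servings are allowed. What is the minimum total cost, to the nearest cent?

$2.78

Two binding constraints pin down two serving amounts, so the optimal mix uses at most two foods. The candidates are each food alone (scaled to the tighter of iron/calcium) and each pair with both constraints tight.
black beans only: max(8.9/2.4, 86/33) = 3.708 servings → $2.78.
quinoa only: max(8.9/2.4, 86/25) = 3.708 servings → $3.15.
black beans + quinoa: intersection lies outside the first quadrant.
So the least-cost plan costs $2.78.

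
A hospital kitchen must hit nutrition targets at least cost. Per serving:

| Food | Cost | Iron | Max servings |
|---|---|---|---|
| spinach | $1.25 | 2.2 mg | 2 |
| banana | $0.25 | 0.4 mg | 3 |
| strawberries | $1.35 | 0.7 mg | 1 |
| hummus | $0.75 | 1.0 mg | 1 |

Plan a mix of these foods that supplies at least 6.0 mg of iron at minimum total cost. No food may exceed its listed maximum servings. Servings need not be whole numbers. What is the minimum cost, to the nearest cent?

$3.55

Cost per mg of iron: spinach $0.5682, banana $0.6250, hummus $0.7500, strawberries $1.9286.
Take 2 servings of spinach: +4.4 mg iron for $2.50 (total $2.50, still need 1.6 mg).
Take 3 servings of banana: +1.2 mg iron for $0.75 (total $3.25, still need 0.4 mg).
Take 0.4 servings of hummus: +0.4 mg iron for $0.30 (total $3.55, still need 0.0 mg).
Filling from the cheapest source first is optimal under one linear minimum: $3.55.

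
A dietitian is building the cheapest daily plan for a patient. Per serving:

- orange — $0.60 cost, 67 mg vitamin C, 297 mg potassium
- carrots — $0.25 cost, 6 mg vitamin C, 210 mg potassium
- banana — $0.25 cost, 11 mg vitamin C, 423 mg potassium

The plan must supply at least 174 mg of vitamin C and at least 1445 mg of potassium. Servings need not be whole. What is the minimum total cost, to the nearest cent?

Two binding constraints pin down two serving amounts, so the optimal mix uses at most two foods. The candidates are each food alone (scaled to the tighter of vitamin C/potassium) and each pair with both constraints tight.
orange only: max(174/67, 1445/297) = 4.865 servings → $2.92.
carrots only: max(174/6, 1445/210) = 29 servings → $7.25.
banana only: max(174/11, 1445/423) = 15.82 servings → $3.95.
orange + carrots with both tight: 2.268 servings and 3.673 servings → $2.28.
orange + banana with both tight: 2.301 servings and 1.8 servings → $1.83.
carrots + banana: intersection lies outside the first quadrant.
So the least-cost plan costs $1.83.

$1.83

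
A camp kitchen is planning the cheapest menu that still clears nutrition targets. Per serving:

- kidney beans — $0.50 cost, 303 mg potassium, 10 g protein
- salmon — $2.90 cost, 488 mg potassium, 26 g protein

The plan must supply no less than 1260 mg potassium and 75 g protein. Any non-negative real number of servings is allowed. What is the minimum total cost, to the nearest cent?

$3.75

This is a tiny linear program; its minimum lies at a vertex of the feasible set. List the vertices and price them.
kidney beans only: max(1260/303, 75/10) = 7.5 servings → $3.75.
salmon only: max(1260/488, 75/26) = 2.885 servings → $8.37.
kidney beans + salmon: intersection lies outside the first quadrant.
So the least-cost plan costs $3.75.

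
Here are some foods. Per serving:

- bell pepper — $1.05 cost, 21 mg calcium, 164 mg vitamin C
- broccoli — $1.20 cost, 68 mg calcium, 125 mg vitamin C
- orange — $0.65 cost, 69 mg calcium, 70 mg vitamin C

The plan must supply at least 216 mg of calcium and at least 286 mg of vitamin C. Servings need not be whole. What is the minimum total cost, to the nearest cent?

$2.43

Two binding constraints pin down two serving amounts, so the optimal mix uses at most two foods. The candidates are each food alone (scaled to the tighter of calcium/vitamin C) and each pair with both constraints tight.
bell pepper only: max(216/21, 286/164) = 10.29 servings → $10.80.
broccoli only: max(216/68, 286/125) = 3.176 servings → $3.81.
orange only: max(216/69, 286/70) = 4.086 servings → $2.66.
bell pepper + broccoli: the both-tight solution has a negative serving — not a feasible corner.
bell pepper + orange with both tight: 0.4686 servings and 2.988 servings → $2.43.
broccoli + orange with both tight: 1.194 servings and 1.954 servings → $2.70.
The minimum over all feasible corners is $2.43.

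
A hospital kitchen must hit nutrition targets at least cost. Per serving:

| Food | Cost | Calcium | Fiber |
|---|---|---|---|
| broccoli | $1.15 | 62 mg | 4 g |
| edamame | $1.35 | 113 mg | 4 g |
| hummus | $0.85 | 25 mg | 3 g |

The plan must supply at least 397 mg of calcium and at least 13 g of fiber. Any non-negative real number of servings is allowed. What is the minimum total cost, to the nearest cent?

$4.74

With two linear requirements the optimum uses one or two foods; enumerate the corners.
broccoli only: max(397/62, 13/4) = 6.403 servings → $7.36.
edamame only: max(397/113, 13/4) = 3.513 servings → $4.74.
hummus only: max(397/25, 13/3) = 15.88 servings → $13.50.
broccoli + edamame with both targets exact would need a negative amount; discard.
broccoli + hummus with both targets exact would need a negative amount; discard.
edamame + hummus: the both-tight solution has a negative serving — not a feasible corner.
So the least-cost plan costs $4.74.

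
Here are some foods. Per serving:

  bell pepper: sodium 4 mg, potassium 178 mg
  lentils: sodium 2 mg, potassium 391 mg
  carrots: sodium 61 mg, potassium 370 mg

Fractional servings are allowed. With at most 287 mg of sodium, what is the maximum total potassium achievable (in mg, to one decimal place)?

Potassium per mg sodium: lentils 195.5, bell pepper 44.5, carrots 6.066.
With no serving limits, spend the whole sodium allowance on lentils: 287 mg / 2 mg × 391 mg = 56108.5 mg.

56108.5 mg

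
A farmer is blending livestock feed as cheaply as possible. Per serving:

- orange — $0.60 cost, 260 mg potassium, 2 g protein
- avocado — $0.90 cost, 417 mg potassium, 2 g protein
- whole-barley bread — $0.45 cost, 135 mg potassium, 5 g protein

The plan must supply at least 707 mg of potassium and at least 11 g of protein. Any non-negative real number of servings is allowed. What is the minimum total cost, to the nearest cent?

$1.80

A basic optimal solution has at most two foods positive. Try each food alone and each pair with both targets met exactly.
orange only: max(707/260, 11/2) = 5.5 servings → $3.30.
avocado only: max(707/417, 11/2) = 5.5 servings → $4.95.
whole-barley bread only: max(707/135, 11/5) = 5.237 servings → $2.36.
orange + avocado: the both-tight solution has a negative serving — not a feasible corner.
orange + whole-barley bread with both tight: 1.99 servings and 1.404 servings → $1.83.
avocado + whole-barley bread with both tight: 1.129 servings and 1.748 servings → $1.80.
Cheapest feasible corner: $1.80.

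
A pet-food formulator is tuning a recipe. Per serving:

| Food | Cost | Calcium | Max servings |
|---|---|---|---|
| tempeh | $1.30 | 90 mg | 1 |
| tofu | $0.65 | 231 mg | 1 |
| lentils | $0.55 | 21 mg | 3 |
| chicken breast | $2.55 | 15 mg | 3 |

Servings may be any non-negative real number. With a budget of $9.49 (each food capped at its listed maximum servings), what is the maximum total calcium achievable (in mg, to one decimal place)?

418.6 mg

Calcium per dollar: tofu 355.4, tempeh 69.23, lentils 38.18, chicken breast 5.882.
Take 1 serving of tofu: spends $0.65, +231.0 mg calcium (running total 231.0 mg).
Take 1 serving of tempeh: spends $1.30, +90.0 mg calcium (running total 321.0 mg).
Take 3 servings of lentils: spends $1.65, +63.0 mg calcium (running total 384.0 mg).
Take 2.31 servings of chicken breast: spends $5.89, +34.6 mg calcium (running total 418.6 mg).
Greedy by best ratio exhausts the cost allowance optimally: 418.6 mg.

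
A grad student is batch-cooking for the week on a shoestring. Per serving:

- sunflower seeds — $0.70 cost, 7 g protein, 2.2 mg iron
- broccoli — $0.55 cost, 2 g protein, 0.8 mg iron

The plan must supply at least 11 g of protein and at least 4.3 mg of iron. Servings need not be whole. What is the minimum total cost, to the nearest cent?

This is a tiny linear program; its minimum lies at a vertex of the feasible set. List the vertices and price them.
sunflower seeds only: max(11/7, 4.3/2.2) = 1.955 servings → $1.37.
broccoli only: max(11/2, 4.3/0.8) = 5.5 servings → $3.02.
sunflower seeds + broccoli with both tight: 0.1667 servings and 4.917 servings → $2.82.
Cheapest feasible corner: $1.37.

$1.37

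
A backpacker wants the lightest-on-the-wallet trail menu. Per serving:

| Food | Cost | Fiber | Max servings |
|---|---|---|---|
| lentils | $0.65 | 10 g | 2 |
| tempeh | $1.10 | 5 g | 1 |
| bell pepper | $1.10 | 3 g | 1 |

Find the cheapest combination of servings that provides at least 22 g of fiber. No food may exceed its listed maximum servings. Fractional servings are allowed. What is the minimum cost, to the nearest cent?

Cost per g of fiber: lentils $0.0650, tempeh $0.2200, bell pepper $0.3667.
Take 2 servings of lentils: +20.0 g fiber for $1.30 (total $1.30, still need 2.0 g).
Take 0.4 servings of tempeh: +2.0 g fiber for $0.44 (total $1.74, still need 0.0 g).
Greedy by cheapest-per-g is optimal for a single linear constraint, so the minimum cost is $1.74.

$1.74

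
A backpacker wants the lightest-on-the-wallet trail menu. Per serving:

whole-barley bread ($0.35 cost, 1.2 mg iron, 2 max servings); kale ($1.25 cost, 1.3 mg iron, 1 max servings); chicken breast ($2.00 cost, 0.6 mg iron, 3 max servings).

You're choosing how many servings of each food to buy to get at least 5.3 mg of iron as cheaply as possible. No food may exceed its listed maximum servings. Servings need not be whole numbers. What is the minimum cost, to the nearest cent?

$7.28

Cost per mg of iron: whole-barley bread $0.2917, kale $0.9615, chicken breast $3.3333.
Take 2 servings of whole-barley bread: +2.4 mg iron for $0.70 (total $0.70, still need 2.9 mg).
Take 1 serving of kale: +1.3 mg iron for $1.25 (total $1.95, still need 1.6 mg).
Take 2.667 servings of chicken breast: +1.6 mg iron for $5.33 (total $7.28, still need 0.0 mg).
Greedy by cheapest-per-mg is optimal for a single linear constraint, so the minimum cost is $7.28.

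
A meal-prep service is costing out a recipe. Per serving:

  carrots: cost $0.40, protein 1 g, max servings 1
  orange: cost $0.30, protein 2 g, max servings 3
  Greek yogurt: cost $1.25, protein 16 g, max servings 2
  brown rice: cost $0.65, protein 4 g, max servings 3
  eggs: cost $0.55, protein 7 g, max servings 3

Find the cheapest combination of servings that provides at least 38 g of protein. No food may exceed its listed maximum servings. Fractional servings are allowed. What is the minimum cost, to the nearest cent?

Cost per g of protein: Greek yogurt $0.0781, eggs $0.0786, orange $0.1500, brown rice $0.1625, carrots $0.4000.
Take 2 servings of Greek yogurt: +32.0 g protein for $2.50 (total $2.50, still need 6.0 g).
Take 0.8571 servings of eggs: +6.0 g protein for $0.47 (total $2.97, still need 0.0 g).
Filling from the cheapest source first is optimal under one linear minimum: $2.97.

$2.97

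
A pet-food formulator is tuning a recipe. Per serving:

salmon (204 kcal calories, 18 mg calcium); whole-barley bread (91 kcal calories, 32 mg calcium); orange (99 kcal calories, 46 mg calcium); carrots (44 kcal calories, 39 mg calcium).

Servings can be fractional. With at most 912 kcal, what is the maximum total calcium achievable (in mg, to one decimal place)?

808.4 mg

Calcium per kcal: carrots 0.8864, orange 0.4646, whole-barley bread 0.3516, salmon 0.08824.
With no serving limits, spend the whole calories allowance on carrots: 912 kcal / 44 kcal × 39 mg = 808.4 mg.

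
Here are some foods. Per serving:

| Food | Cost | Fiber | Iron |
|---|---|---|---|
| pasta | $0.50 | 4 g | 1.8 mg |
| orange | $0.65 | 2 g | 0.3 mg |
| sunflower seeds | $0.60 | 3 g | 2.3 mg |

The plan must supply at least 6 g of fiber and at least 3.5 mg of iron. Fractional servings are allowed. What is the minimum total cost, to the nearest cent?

At the optimum either one food covers both requirements or two foods hit both targets exactly; no other combination can be cheaper.
pasta only: max(6/4, 3.5/1.8) = 1.944 servings → $0.97.
orange only: max(6/2, 3.5/0.3) = 11.67 servings → $7.58.
sunflower seeds only: max(6/3, 3.5/2.3) = 2 servings → $1.20.
pasta + orange: the both-tight solution has a negative serving — not a feasible corner.
pasta + sunflower seeds with both tight: 0.8684 servings and 0.8421 servings → $0.94.
orange + sunflower seeds with both tight: 0.8919 servings and 1.405 servings → $1.42.
Cheapest feasible corner: $0.94.

$0.94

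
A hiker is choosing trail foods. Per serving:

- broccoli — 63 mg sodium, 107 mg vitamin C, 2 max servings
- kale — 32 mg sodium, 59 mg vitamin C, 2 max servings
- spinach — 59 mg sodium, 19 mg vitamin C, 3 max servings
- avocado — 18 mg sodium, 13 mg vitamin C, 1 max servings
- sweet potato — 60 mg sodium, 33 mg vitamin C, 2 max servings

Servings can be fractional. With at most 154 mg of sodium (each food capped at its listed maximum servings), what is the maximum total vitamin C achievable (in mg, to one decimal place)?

270.9 mg

Vitamin C per mg sodium: kale 1.844, broccoli 1.698, avocado 0.7222, sweet potato 0.55, spinach 0.322.
Take 2 servings of kale: uses 64 mg sodium, +118.0 mg vitamin C (running total 118.0 mg).
Take 1.429 servings of broccoli: uses 90 mg sodium, +152.9 mg vitamin C (running total 270.9 mg).
Filling greedily by vitamin C-per-mg sodium is optimal for one linear limit, giving 270.9 mg.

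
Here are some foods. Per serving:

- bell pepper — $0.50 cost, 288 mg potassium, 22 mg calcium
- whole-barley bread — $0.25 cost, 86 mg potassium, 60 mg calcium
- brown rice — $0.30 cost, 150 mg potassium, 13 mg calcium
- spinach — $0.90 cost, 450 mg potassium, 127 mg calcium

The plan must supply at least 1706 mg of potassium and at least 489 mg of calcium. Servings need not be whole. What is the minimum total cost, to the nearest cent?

Two binding constraints pin down two serving amounts, so the optimal mix uses at most two foods. The candidates are each food alone (scaled to the tighter of potassium/calcium) and each pair with both constraints tight.
bell pepper only: max(1706/288, 489/22) = 22.23 servings → $11.11.
whole-barley bread only: max(1706/86, 489/60) = 19.84 servings → $4.96.
brown rice only: max(1706/150, 489/13) = 37.62 servings → $11.28.
spinach only: max(1706/450, 489/127) = 3.85 servings → $3.47.
bell pepper + whole-barley bread with both tight: 3.919 servings and 6.713 servings → $3.64.
bell pepper + brown rice: intersection lies outside the first quadrant.
bell pepper + spinach: the both-tight solution has a negative serving — not a feasible corner.
whole-barley bread + brown rice with both tight: 6.492 servings and 7.651 servings → $3.92.
whole-barley bread + spinach with both tight: 0.2107 servings and 3.751 servings → $3.43.
brown rice + spinach: intersection lies outside the first quadrant.
So the least-cost plan costs $3.43.

$3.43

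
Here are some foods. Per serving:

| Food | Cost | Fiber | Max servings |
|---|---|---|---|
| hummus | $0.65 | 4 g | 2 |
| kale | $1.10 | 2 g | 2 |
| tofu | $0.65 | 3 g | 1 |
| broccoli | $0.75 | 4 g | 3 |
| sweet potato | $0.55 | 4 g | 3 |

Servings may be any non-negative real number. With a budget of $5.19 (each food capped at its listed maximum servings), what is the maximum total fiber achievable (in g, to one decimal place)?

Fiber per dollar: sweet potato 7.273, hummus 6.154, broccoli 5.333, tofu 4.615, kale 1.818.
Take 3 servings of sweet potato: spends $1.65, +12.0 g fiber (running total 12.0 g).
Take 2 servings of hummus: spends $1.30, +8.0 g fiber (running total 20.0 g).
Take 2.987 servings of broccoli: spends $2.24, +11.9 g fiber (running total 31.9 g).
Filling greedily by fiber-per-dollar is optimal for one linear limit, giving 31.9 g.

31.9 g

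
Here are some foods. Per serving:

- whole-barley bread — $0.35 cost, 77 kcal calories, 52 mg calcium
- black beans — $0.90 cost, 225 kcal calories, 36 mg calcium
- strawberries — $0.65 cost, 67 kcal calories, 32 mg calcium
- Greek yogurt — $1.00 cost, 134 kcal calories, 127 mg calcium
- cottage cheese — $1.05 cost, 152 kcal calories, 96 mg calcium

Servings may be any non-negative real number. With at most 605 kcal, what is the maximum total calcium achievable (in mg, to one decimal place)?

573.4 mg

Calcium per kcal: Greek yogurt 0.9478, whole-barley bread 0.6753, cottage cheese 0.6316, strawberries 0.4776, black beans 0.16.
With no serving limits, spend the whole calories allowance on Greek yogurt: 605 kcal / 134 kcal × 127 mg = 573.4 mg.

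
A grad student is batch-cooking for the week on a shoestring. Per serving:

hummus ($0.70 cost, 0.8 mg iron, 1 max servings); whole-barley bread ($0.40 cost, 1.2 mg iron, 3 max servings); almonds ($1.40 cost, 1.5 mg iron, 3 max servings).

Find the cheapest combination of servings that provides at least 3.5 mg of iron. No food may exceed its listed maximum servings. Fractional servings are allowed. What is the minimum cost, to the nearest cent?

$1.17

Cost per mg of iron: whole-barley bread $0.3333, hummus $0.8750, almonds $0.9333.
Take 2.917 servings of whole-barley bread: +3.5 mg iron for $1.17 (total $1.17, still need 0.0 mg).
Filling from the cheapest source first is optimal under one linear minimum: $1.17.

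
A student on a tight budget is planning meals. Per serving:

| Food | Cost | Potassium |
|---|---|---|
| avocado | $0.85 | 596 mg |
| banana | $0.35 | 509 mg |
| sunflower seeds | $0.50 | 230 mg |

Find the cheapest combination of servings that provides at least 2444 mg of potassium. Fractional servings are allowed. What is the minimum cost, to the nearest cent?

Cost per mg of potassium: banana $0.0007, avocado $0.0014, sunflower seeds $0.0022.
With no serving limits, use only banana: 2444 mg / 509 mg = 4.802 servings × $0.35 = $1.68.

$1.68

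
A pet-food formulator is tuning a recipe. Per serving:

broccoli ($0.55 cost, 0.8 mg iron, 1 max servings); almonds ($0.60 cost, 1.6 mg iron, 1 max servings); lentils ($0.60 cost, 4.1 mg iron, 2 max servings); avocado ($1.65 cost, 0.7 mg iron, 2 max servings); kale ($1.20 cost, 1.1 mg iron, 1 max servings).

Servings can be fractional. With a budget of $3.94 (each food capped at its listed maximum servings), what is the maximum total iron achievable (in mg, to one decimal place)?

Iron per dollar: lentils 6.833, almonds 2.667, broccoli 1.455, kale 0.9167, avocado 0.4242.
Take 2 servings of lentils: spends $1.20, +8.2 mg iron (running total 8.2 mg).
Take 1 serving of almonds: spends $0.60, +1.6 mg iron (running total 9.8 mg).
Take 1 serving of broccoli: spends $0.55, +0.8 mg iron (running total 10.6 mg).
Take 1 serving of kale: spends $1.20, +1.1 mg iron (running total 11.7 mg).
Take 0.2364 servings of avocado: spends $0.39, +0.2 mg iron (running total 11.9 mg).
Filling greedily by iron-per-dollar is optimal for one linear limit, giving 11.9 mg.

11.9 mg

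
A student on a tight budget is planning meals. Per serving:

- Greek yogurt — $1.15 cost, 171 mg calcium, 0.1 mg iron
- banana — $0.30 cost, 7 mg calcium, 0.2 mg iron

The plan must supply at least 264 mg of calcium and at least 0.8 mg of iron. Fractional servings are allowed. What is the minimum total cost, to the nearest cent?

At the optimum either one food covers both requirements or two foods hit both targets exactly; no other combination can be cheaper.
Greek yogurt only: max(264/171, 0.8/0.1) = 8 servings → $9.20.
banana only: max(264/7, 0.8/0.2) = 37.71 servings → $11.31.
Greek yogurt + banana with both tight: 1.409 servings and 3.296 servings → $2.61.
Cheapest feasible corner: $2.61.

$2.61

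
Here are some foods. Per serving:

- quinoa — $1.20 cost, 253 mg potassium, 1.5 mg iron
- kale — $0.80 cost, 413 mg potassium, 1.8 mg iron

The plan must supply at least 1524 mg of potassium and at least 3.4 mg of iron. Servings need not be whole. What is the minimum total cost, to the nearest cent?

$2.95

Check every corner: each single food scaled to meet both minima, and each pair solved so both constraints bind.
quinoa only: max(1524/253, 3.4/1.5) = 6.024 servings → $7.23.
kale only: max(1524/413, 3.4/1.8) = 3.69 servings → $2.95.
quinoa + kale: intersection lies outside the first quadrant.
So the least-cost plan costs $2.95.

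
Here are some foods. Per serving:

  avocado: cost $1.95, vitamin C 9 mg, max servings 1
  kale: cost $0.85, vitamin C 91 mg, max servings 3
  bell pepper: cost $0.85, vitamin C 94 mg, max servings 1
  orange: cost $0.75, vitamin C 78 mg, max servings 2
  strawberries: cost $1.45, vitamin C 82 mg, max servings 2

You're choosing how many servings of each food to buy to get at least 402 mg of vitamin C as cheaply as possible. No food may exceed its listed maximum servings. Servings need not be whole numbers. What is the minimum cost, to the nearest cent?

$3.74

Cost per mg of vitamin C: bell pepper $0.0090, kale $0.0093, orange $0.0096, strawberries $0.0177, avocado $0.2167.
Take 1 serving of bell pepper: +94.0 mg vitamin C for $0.85 (total $0.85, still need 308.0 mg).
Take 3 servings of kale: +273.0 mg vitamin C for $2.55 (total $3.40, still need 35.0 mg).
Take 0.4487 servings of orange: +35.0 mg vitamin C for $0.34 (total $3.74, still need 0.0 mg).
Greedy by cheapest-per-mg is optimal for a single linear constraint, so the minimum cost is $3.74.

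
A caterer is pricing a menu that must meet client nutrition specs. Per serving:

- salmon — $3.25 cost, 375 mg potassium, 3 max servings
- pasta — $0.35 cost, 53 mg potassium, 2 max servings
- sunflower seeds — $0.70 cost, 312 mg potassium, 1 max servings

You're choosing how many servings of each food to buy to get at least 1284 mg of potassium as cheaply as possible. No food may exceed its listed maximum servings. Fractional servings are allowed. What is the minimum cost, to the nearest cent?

Cost per mg of potassium: sunflower seeds $0.0022, pasta $0.0066, salmon $0.0087.
Take 1 serving of sunflower seeds: +312.0 mg potassium for $0.70 (total $0.70, still need 972.0 mg).
Take 2 servings of pasta: +106.0 mg potassium for $0.70 (total $1.40, still need 866.0 mg).
Take 2.309 servings of salmon: +866.0 mg potassium for $7.51 (total $8.91, still need 0.0 mg).
Filling from the cheapest source first is optimal under one linear minimum: $8.91.

$8.91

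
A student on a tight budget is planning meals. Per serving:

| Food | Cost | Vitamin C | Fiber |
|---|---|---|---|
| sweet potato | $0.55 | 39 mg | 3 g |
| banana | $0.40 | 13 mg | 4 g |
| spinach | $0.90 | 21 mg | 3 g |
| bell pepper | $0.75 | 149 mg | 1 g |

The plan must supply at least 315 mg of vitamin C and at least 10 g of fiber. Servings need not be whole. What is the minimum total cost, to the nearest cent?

For a min-cost LP with two ≥-constraints, a basic feasible solution has at most two positive variables.
sweet potato only: max(315/39, 10/3) = 8.077 servings → $4.44.
banana only: max(315/13, 10/4) = 24.23 servings → $9.69.
spinach only: max(315/21, 10/3) = 15 servings → $13.50.
bell pepper only: max(315/149, 10/1) = 10 servings → $7.50.
sweet potato + banana: the both-tight solution has a negative serving — not a feasible corner.
sweet potato + spinach: the both-tight solution has a negative serving — not a feasible corner.
sweet potato + bell pepper with both tight: 2.88 servings and 1.36 servings → $2.60.
banana + spinach with both targets exact would need a negative amount; discard.
banana + bell pepper with both tight: 2.015 servings and 1.938 servings → $2.26.
spinach + bell pepper with both tight: 2.758 servings and 1.725 servings → $3.78.
So the least-cost plan costs $2.26.

$2.26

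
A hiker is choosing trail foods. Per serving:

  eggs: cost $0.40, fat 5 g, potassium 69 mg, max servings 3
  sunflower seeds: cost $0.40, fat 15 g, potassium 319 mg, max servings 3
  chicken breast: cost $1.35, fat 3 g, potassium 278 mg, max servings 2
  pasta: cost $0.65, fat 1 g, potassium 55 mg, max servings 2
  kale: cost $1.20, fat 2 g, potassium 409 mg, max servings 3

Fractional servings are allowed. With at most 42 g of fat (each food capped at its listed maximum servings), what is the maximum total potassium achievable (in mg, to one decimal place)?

2488.5 mg

Potassium per g fat: kale 204.5, chicken breast 92.67, pasta 55, sunflower seeds 21.27, eggs 13.8.
Take 3 servings of kale: uses 6 g fat, +1227.0 mg potassium (running total 1227.0 mg).
Take 2 servings of chicken breast: uses 6 g fat, +556.0 mg potassium (running total 1783.0 mg).
Take 2 servings of pasta: uses 2 g fat, +110.0 mg potassium (running total 1893.0 mg).
Take 1.867 servings of sunflower seeds: uses 28 g fat, +595.5 mg potassium (running total 2488.5 mg).
Filling greedily by potassium-per-g fat is optimal for one linear limit, giving 2488.5 mg.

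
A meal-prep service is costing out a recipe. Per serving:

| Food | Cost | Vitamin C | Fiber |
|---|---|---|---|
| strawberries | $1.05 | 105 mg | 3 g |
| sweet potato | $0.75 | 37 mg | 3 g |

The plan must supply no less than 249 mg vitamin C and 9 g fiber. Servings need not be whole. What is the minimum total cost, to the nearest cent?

$2.86

strawberries only: max(249/105, 9/3) = 3 servings → $3.15.
sweet potato only: max(249/37, 9/3) = 6.73 servings → $5.05.
strawberries + sweet potato with both tight: 2.029 servings and 0.9706 servings → $2.86.
Cheapest feasible corner: $2.86.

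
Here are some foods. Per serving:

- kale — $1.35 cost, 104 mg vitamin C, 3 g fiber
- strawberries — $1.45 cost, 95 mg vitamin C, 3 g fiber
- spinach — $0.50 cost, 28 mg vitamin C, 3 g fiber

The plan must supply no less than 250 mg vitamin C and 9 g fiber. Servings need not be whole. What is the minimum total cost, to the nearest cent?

$3.36

A basic optimal solution has at most two foods positive. Try each food alone and each pair with both targets met exactly.
kale only: max(250/104, 9/3) = 3 servings → $4.05.
strawberries only: max(250/95, 9/3) = 3 servings → $4.35.
spinach only: max(250/28, 9/3) = 8.929 servings → $4.46.
kale + strawberries: the both-tight solution has a negative serving — not a feasible corner.
kale + spinach with both tight: 2.184 servings and 0.8158 servings → $3.36.
strawberries + spinach with both tight: 2.478 servings and 0.5224 servings → $3.85.
Cheapest feasible corner: $3.36.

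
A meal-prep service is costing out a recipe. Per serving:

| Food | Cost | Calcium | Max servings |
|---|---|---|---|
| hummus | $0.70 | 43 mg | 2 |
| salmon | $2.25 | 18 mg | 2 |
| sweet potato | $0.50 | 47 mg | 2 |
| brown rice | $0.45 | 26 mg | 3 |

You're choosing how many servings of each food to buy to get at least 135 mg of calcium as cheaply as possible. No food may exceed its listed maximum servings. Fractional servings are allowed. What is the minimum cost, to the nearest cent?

$1.67

Cost per mg of calcium: sweet potato $0.0106, hummus $0.0163, brown rice $0.0173, salmon $0.1250.
Take 2 servings of sweet potato: +94.0 mg calcium for $1.00 (total $1.00, still need 41.0 mg).
Take 0.9535 servings of hummus: +41.0 mg calcium for $0.67 (total $1.67, still need 0.0 mg).
Filling from the cheapest source first is optimal under one linear minimum: $1.67.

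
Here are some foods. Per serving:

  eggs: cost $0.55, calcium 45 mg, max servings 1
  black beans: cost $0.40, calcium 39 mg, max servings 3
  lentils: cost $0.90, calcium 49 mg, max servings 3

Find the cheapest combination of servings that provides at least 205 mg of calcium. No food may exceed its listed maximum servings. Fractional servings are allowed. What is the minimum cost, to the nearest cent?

$2.54

Cost per mg of calcium: black beans $0.0103, eggs $0.0122, lentils $0.0184.
Take 3 servings of black beans: +117.0 mg calcium for $1.20 (total $1.20, still need 88.0 mg).
Take 1 serving of eggs: +45.0 mg calcium for $0.55 (total $1.75, still need 43.0 mg).
Take 0.8776 servings of lentils: +43.0 mg calcium for $0.79 (total $2.54, still need 0.0 mg).
Filling from the cheapest source first is optimal under one linear minimum: $2.54.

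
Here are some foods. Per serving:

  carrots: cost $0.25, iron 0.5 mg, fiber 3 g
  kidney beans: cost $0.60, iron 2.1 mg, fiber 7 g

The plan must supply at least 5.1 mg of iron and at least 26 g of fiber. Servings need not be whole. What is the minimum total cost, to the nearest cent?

Minimising a linear cost over {iron ≥ 5.1, fiber ≥ 26, servings ≥ 0} — the optimum is at a vertex, using one or two foods.
carrots only: max(5.1/0.5, 26/3) = 10.2 servings → $2.55.
kidney beans only: max(5.1/2.1, 26/7) = 3.714 servings → $2.23.
carrots + kidney beans with both tight: 6.75 servings and 0.8214 servings → $2.18.
The minimum over all feasible corners is $2.18.

$2.18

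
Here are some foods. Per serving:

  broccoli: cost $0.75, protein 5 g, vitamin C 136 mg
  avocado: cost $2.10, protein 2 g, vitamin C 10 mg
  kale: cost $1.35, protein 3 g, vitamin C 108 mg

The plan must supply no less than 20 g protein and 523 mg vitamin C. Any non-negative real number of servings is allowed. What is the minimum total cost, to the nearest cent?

$3.00

Minimising a linear cost over {protein ≥ 20, vitamin C ≥ 523, servings ≥ 0} — the optimum is at a vertex, using one or two foods.
broccoli only: max(20/5, 523/136) = 4 servings → $3.00.
avocado only: max(20/2, 523/10) = 52.3 servings → $109.83.
kale only: max(20/3, 523/108) = 6.667 servings → $9.00.
broccoli + avocado with both tight: 3.811 servings and 0.473 servings → $3.85.
broccoli + kale: intersection lies outside the first quadrant.
avocado + kale with both tight: 3.177 servings and 4.548 servings → $12.81.
So the least-cost plan costs $3.00.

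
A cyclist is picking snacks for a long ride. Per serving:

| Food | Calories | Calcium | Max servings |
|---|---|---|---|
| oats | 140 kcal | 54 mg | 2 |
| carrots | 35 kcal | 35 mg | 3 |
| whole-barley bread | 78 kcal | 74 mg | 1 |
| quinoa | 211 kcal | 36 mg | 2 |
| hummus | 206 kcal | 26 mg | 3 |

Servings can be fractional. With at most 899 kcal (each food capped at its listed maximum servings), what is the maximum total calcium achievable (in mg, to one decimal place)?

Calcium per kcal: carrots 1, whole-barley bread 0.9487, oats 0.3857, quinoa 0.1706, hummus 0.1262.
Take 3 servings of carrots: uses 105 kcal, +105.0 mg calcium (running total 105.0 mg).
Take 1 serving of whole-barley bread: uses 78 kcal, +74.0 mg calcium (running total 179.0 mg).
Take 2 servings of oats: uses 280 kcal, +108.0 mg calcium (running total 287.0 mg).
Take 2 servings of quinoa: uses 422 kcal, +72.0 mg calcium (running total 359.0 mg).
Take 0.06796 servings of hummus: uses 14 kcal, +1.8 mg calcium (running total 360.8 mg).
Filling greedily by calcium-per-kcal is optimal for one linear limit, giving 360.8 mg.

360.8 mg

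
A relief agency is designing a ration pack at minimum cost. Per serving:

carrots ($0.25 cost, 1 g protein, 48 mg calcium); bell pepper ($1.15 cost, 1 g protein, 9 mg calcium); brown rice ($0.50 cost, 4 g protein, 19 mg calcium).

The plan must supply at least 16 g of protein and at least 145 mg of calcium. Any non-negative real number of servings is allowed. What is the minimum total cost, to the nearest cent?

$2.20

An LP optimum is at a vertex; with two nutrient constraints at most two foods are used. Check each candidate.
carrots only: max(16/1, 145/48) = 16 servings → $4.00.
bell pepper only: max(16/1, 145/9) = 16.11 servings → $18.53.
brown rice only: max(16/4, 145/19) = 7.632 servings → $3.82.
carrots + bell pepper with both tight: 0.02564 servings and 15.97 servings → $18.38.
carrots + brown rice with both tight: 1.595 servings and 3.601 servings → $2.20.
bell pepper + brown rice: the both-tight solution has a negative serving — not a feasible corner.
So the least-cost plan costs $2.20.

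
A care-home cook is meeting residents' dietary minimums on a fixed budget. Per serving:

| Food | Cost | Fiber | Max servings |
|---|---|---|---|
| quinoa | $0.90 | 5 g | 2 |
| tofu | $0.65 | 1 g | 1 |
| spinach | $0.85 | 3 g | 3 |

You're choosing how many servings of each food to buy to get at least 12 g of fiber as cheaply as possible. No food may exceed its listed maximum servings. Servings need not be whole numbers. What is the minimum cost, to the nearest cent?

$2.37

Cost per g of fiber: quinoa $0.1800, spinach $0.2833, tofu $0.6500.
Take 2 servings of quinoa: +10.0 g fiber for $1.80 (total $1.80, still need 2.0 g).
Take 0.6667 servings of spinach: +2.0 g fiber for $0.57 (total $2.37, still need 0.0 g).
Greedy by cheapest-per-g is optimal for a single linear constraint, so the minimum cost is $2.37.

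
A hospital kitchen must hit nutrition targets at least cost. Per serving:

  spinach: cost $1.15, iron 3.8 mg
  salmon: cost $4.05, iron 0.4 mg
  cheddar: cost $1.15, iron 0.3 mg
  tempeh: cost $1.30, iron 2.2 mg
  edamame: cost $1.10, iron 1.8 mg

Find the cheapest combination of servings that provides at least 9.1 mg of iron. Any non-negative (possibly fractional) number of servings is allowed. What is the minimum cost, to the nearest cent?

Cost per mg of iron: spinach $0.3026, tempeh $0.5909, edamame $0.6111, cheddar $3.8333, salmon $10.1250.
With no serving limits, use only spinach: 9.1 mg / 3.8 mg = 2.395 servings × $1.15 = $2.75.

$2.75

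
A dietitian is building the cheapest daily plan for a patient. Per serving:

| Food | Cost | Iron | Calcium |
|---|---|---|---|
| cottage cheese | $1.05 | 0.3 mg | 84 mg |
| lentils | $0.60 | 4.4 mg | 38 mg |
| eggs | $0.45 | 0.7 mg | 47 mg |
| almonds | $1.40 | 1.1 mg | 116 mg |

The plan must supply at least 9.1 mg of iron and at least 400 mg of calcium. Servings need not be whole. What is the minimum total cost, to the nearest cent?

cottage cheese only: max(9.1/0.3, 400/84) = 30.33 servings → $31.85.
lentils only: max(9.1/4.4, 400/38) = 10.53 servings → $6.32.
eggs only: max(9.1/0.7, 400/47) = 13 servings → $5.85.
almonds only: max(9.1/1.1, 400/116) = 8.273 servings → $11.58.
cottage cheese + lentils with both tight: 3.948 servings and 1.799 servings → $5.22.
cottage cheese + eggs: the both-tight solution has a negative serving — not a feasible corner.
cottage cheese + almonds: the both-tight solution has a negative serving — not a feasible corner.
lentils + eggs with both tight: 0.8196 servings and 7.848 servings → $4.02.
lentils + almonds with both tight: 1.314 servings and 3.018 servings → $5.01.
eggs + almonds with both targets exact would need a negative amount; discard.
The minimum over all feasible corners is $4.02.

$4.02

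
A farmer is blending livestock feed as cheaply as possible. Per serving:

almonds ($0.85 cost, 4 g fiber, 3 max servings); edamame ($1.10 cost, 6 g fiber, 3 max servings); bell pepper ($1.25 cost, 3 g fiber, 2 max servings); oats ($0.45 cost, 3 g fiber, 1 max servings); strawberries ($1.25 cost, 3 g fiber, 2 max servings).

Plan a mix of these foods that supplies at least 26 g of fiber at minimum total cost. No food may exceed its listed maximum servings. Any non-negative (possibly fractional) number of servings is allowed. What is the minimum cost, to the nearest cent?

$4.81

Cost per g of fiber: oats $0.1500, edamame $0.1833, almonds $0.2125, bell pepper $0.4167, strawberries $0.4167.
Take 1 serving of oats: +3.0 g fiber for $0.45 (total $0.45, still need 23.0 g).
Take 3 servings of edamame: +18.0 g fiber for $3.30 (total $3.75, still need 5.0 g).
Take 1.25 servings of almonds: +5.0 g fiber for $1.06 (total $4.81, still need 0.0 g).
Greedy by cheapest-per-g is optimal for a single linear constraint, so the minimum cost is $4.81.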